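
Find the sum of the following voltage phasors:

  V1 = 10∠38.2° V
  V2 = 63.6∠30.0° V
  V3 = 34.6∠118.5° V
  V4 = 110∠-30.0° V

Step 1 — Convert each phasor to rectangular form:
  V1 = 10·(cos(38.2°) + j·sin(38.2°)) = 7.859 + j6.184 V
  V2 = 63.6·(cos(30.0°) + j·sin(30.0°)) = 55.08 + j31.8 V
  V3 = 34.6·(cos(118.5°) + j·sin(118.5°)) = -16.51 + j30.41 V
  V4 = 110·(cos(-30.0°) + j·sin(-30.0°)) = 95.26 - j55 V
Step 2 — Sum components: V_total = 141.7 + j13.39 V.
Step 3 — Convert to polar: |V_total| = 142.3 V, ∠V_total = 5.4°.

V_total = 142.3∠5.4° V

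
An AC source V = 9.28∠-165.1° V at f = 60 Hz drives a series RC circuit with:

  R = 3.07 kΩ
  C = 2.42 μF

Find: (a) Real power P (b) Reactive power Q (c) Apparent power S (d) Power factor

Step 1 — Angular frequency: ω = 2π·f = 2π·60 = 377 rad/s.
Step 2 — Component impedances:
  R: Z = R = 3070 Ω
  C: Z = 1/(jωC) = -j/(ω·C) = 0 - j1096 Ω
Step 3 — Series combination: Z_total = R + C = 3070 - j1096 Ω = 3260∠-19.6° Ω.
Step 4 — Source phasor: V = 9.28∠-165.1° V = -8.968 - j2.386 V.
Step 5 — Current: I = V / Z = -0.002345 - j0.001614 A = 0.002847∠-145.5° A.
Step 6 — Complex power: S = V·I* = 0.02488 - j0.008883 VA.
Step 7 — Real power: P = Re(S) = 0.02488 W.
Step 8 — Reactive power: Q = Im(S) = -0.008883 VAR.
Step 9 — Apparent power: |S| = 0.02642 VA.
Step 10 — Power factor: PF = P/|S| = 0.9418 (leading).

(a) P = 0.02488 W  (b) Q = -0.008883 VAR  (c) S = 0.02642 VA  (d) PF = 0.9418 (leading)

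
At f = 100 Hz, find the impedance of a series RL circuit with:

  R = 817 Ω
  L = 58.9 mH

Step 1 — Angular frequency: ω = 2π·f = 2π·100 = 628.3 rad/s.
Step 2 — Component impedances:
  R: Z = R = 817 Ω
  L: Z = jωL = j·628.3·0.0589 = 0 + j37.01 Ω
Step 3 — Series combination: Z_total = R + L = 817 + j37.01 Ω = 817.8∠2.6° Ω.

Z = 817 + j37.01 Ω = 817.8∠2.6° Ω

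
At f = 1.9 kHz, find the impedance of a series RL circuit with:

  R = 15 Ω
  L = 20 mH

Step 1 — Angular frequency: ω = 2π·f = 2π·1900 = 1.194e+04 rad/s.
Step 2 — Component impedances:
  R: Z = R = 15 Ω
  L: Z = jωL = j·1.194e+04·0.02 = 0 + j238.8 Ω
Step 3 — Series combination: Z_total = R + L = 15 + j238.8 Ω = 239.2∠86.4° Ω.

Z = 15 + j238.8 Ω = 239.2∠86.4° Ω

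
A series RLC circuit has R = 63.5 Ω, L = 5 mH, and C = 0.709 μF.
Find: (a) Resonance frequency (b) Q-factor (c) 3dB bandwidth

Step 1 — Resonance condition Im(Z)=0 gives ω₀ = 1/√(LC).
Step 2 — ω₀ = 1/√(0.005·7.09e-07) = 1.68e+04 rad/s.
Step 3 — f₀ = ω₀/(2π) = 2673 Hz.
Step 4 — Series Q: Q = ω₀L/R = 1.68e+04·0.005/63.5 = 1.322.
Step 5 — 3dB bandwidth: Δω = ω₀/Q = 1.27e+04 rad/s; BW = Δω/(2π) = 2021 Hz.

(a) f₀ = 2673 Hz  (b) Q = 1.322  (c) BW = 2021 Hz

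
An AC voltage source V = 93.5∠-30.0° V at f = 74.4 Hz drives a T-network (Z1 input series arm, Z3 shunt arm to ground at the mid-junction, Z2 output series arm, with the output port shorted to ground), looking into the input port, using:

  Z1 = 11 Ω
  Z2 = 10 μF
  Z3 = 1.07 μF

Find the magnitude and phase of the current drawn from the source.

Step 1 — Angular frequency: ω = 2π·f = 2π·74.4 = 467.5 rad/s.
Step 2 — Component impedances:
  Z1: Z = R = 11 Ω
  Z2: Z = 1/(jωC) = -j/(ω·C) = 0 - j213.9 Ω
  Z3: Z = 1/(jωC) = -j/(ω·C) = 0 - j1999 Ω
Step 3 — With the output port shorted to ground, the output series arm Z2 runs from the junction to ground; the shunt arm Z3 also runs from the junction to ground. They appear in parallel: Z3 || Z2 = 0 - j193.2 Ω.
Step 4 — Series with input arm Z1: Z_in = Z1 + (Z3 || Z2) = 11 - j193.2 Ω = 193.6∠-86.7° Ω.
Step 5 — Source phasor: V = 93.5∠-30.0° V = 80.97 - j46.75 V.
Step 6 — Ohm's law: I = V / Z_total = (80.97 - j46.75) / (11 - j193.2) = 0.2649 + j0.4039 A.
Step 7 — Convert to polar: |I| = 0.4831 A, ∠I = 56.7°.

I = 0.4831∠56.7° A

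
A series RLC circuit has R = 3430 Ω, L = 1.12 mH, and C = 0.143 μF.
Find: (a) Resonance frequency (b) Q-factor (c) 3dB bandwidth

Step 1 — Resonance: ω₀ = 1/√(LC) = 1/√(0.00112·1.43e-07) = 7.902e+04 rad/s.
Step 2 — f₀ = ω₀/(2π) = 1.258e+04 Hz.
Step 3 — Series Q: Q = ω₀L/R = 7.902e+04·0.00112/3430 = 0.0258.
Step 4 — Bandwidth: Δω = ω₀/Q = 3.063e+06 rad/s; BW = Δω/(2π) = 4.874e+05 Hz.

(a) f₀ = 1.258e+04 Hz  (b) Q = 0.0258  (c) BW = 4.874e+05 Hz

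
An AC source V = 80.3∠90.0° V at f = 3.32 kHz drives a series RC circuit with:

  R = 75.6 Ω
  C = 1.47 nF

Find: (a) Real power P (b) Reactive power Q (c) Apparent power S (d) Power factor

Step 1 — Angular frequency: ω = 2π·f = 2π·3320 = 2.086e+04 rad/s.
Step 2 — Component impedances:
  R: Z = R = 75.6 Ω
  C: Z = 1/(jωC) = -j/(ω·C) = 0 - j3.261e+04 Ω
Step 3 — Series combination: Z_total = R + C = 75.6 - j3.261e+04 Ω = 3.261e+04∠-89.9° Ω.
Step 4 — Source phasor: V = 80.3∠90.0° V = 0 + j80.3 V.
Step 5 — Current: I = V / Z = -0.002462 + j5.708e-06 A = 0.002462∠179.9° A.
Step 6 — Complex power: S = V·I* = 0.0004584 - j0.1977 VA.
Step 7 — Real power: P = Re(S) = 0.0004584 W.
Step 8 — Reactive power: Q = Im(S) = -0.1977 VAR.
Step 9 — Apparent power: |S| = 0.1977 VA.
Step 10 — Power factor: PF = P/|S| = 0.002318 (leading).

(a) P = 0.0004584 W  (b) Q = -0.1977 VAR  (c) S = 0.1977 VA  (d) PF = 0.002318 (leading)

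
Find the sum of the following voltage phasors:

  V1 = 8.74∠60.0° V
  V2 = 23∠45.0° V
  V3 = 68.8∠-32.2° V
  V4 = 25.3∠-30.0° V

Step 1 — Convert each phasor to rectangular form:
  V1 = 8.74·(cos(60.0°) + j·sin(60.0°)) = 4.37 + j7.569 V
  V2 = 23·(cos(45.0°) + j·sin(45.0°)) = 16.26 + j16.26 V
  V3 = 68.8·(cos(-32.2°) + j·sin(-32.2°)) = 58.22 - j36.66 V
  V4 = 25.3·(cos(-30.0°) + j·sin(-30.0°)) = 21.91 - j12.65 V
Step 2 — Sum components: V_total = 100.8 - j25.48 V.
Step 3 — Convert to polar: |V_total| = 103.9 V, ∠V_total = -14.2°.

V_total = 103.9∠-14.2° V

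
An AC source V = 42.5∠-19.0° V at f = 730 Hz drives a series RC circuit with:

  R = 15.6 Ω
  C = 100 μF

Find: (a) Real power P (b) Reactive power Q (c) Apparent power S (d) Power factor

Step 1 — Angular frequency: ω = 2π·f = 2π·730 = 4587 rad/s.
Step 2 — Component impedances:
  R: Z = R = 15.6 Ω
  C: Z = 1/(jωC) = -j/(ω·C) = 0 - j2.18 Ω
Step 3 — Series combination: Z_total = R + C = 15.6 - j2.18 Ω = 15.75∠-8.0° Ω.
Step 4 — Source phasor: V = 42.5∠-19.0° V = 40.18 - j13.84 V.
Step 5 — Current: I = V / Z = 2.648 - j0.5169 A = 2.698∠-11.0° A.
Step 6 — Complex power: S = V·I* = 113.6 - j15.87 VA.
Step 7 — Real power: P = Re(S) = 113.6 W.
Step 8 — Reactive power: Q = Im(S) = -15.87 VAR.
Step 9 — Apparent power: |S| = 114.7 VA.
Step 10 — Power factor: PF = P/|S| = 0.9904 (leading).

(a) P = 113.6 W  (b) Q = -15.87 VAR  (c) S = 114.7 VA  (d) PF = 0.9904 (leading)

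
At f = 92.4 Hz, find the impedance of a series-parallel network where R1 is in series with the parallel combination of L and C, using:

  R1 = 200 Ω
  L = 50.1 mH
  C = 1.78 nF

Step 1 — Angular frequency: ω = 2π·f = 2π·92.4 = 580.6 rad/s.
Step 2 — Component impedances:
  R1: Z = R = 200 Ω
  L: Z = jωL = j·580.6·0.0501 = 0 + j29.09 Ω
  C: Z = 1/(jωC) = -j/(ω·C) = 0 - j9.677e+05 Ω
Step 3 — Parallel branch: L || C = 1/(1/L + 1/C) = 0 + j29.09 Ω.
Step 4 — Series with R1: Z_total = R1 + (L || C) = 200 + j29.09 Ω = 202.1∠8.3° Ω.

Z = 200 + j29.09 Ω = 202.1∠8.3° Ω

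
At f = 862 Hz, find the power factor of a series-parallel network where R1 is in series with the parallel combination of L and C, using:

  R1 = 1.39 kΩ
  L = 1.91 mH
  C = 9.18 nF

Step 1 — Angular frequency: ω = 2π·f = 2π·862 = 5416 rad/s.
Step 2 — Component impedances:
  R1: Z = R = 1390 Ω
  L: Z = jωL = j·5416·0.00191 = 0 + j10.34 Ω
  C: Z = 1/(jωC) = -j/(ω·C) = 0 - j2.011e+04 Ω
Step 3 — Parallel branch: L || C = 1/(1/L + 1/C) = 0 + j10.35 Ω.
Step 4 — Series with R1: Z_total = R1 + (L || C) = 1390 + j10.35 Ω = 1390∠0.4° Ω.
Step 5 — Power factor: PF = cos(φ) = Re(Z)/|Z| = 1390/1390 = 1.
Step 6 — Type: Im(Z) = 10.35 ⇒ lagging (phase φ = 0.4°).

PF = 1 (lagging, φ = 0.4°)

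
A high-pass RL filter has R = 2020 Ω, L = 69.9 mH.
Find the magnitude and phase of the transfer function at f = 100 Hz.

Step 1 — Angular frequency: ω = 2π·100 = 628.3 rad/s.
Step 2 — Transfer function: H(jω) = jωL/(R + jωL).
Step 3 — Numerator jωL = j·43.92; denominator R + jωL = 2020 + j43.92.
Step 4 — H = 0.0004725 + j0.02173.
Step 5 — Magnitude: |H| = 0.02174 (-33.3 dB); phase: φ = 88.8°.

|H| = 0.02174 (-33.3 dB), φ = 88.8°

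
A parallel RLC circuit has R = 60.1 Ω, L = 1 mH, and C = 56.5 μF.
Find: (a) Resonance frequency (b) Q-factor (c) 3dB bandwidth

Step 1 — Resonance: ω₀ = 1/√(LC) = 1/√(0.001·5.65e-05) = 4207 rad/s.
Step 2 — f₀ = ω₀/(2π) = 669.6 Hz.
Step 3 — Parallel Q: Q = R/(ω₀L) = 60.1/(4207·0.001) = 14.29.
Step 4 — Bandwidth: Δω = ω₀/Q = 294.5 rad/s; BW = Δω/(2π) = 46.87 Hz.

(a) f₀ = 669.6 Hz  (b) Q = 14.29  (c) BW = 46.87 Hz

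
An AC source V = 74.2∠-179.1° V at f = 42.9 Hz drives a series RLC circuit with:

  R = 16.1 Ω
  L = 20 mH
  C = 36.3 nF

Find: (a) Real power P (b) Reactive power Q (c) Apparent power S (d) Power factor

Step 1 — Angular frequency: ω = 2π·f = 2π·42.9 = 269.5 rad/s.
Step 2 — Component impedances:
  R: Z = R = 16.1 Ω
  L: Z = jωL = j·269.5·0.02 = 0 + j5.391 Ω
  C: Z = 1/(jωC) = -j/(ω·C) = 0 - j1.022e+05 Ω
Step 3 — Series combination: Z_total = R + L + C = 16.1 - j1.022e+05 Ω = 1.022e+05∠-90.0° Ω.
Step 4 — Source phasor: V = 74.2∠-179.1° V = -74.19 - j1.165 V.
Step 5 — Current: I = V / Z = 1.129e-05 - j0.000726 A = 0.0007261∠-89.1° A.
Step 6 — Complex power: S = V·I* = 8.487e-06 - j0.05387 VA.
Step 7 — Real power: P = Re(S) = 8.487e-06 W.
Step 8 — Reactive power: Q = Im(S) = -0.05387 VAR.
Step 9 — Apparent power: |S| = 0.05387 VA.
Step 10 — Power factor: PF = P/|S| = 0.0001575 (leading).

(a) P = 8.487e-06 W  (b) Q = -0.05387 VAR  (c) S = 0.05387 VA  (d) PF = 0.0001575 (leading)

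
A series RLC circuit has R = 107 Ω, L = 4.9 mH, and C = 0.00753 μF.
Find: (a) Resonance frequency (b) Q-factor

Step 1 — Resonance condition Im(Z)=0 gives ω₀ = 1/√(LC).
Step 2 — ω₀ = 1/√(0.0049·7.53e-09) = 1.646e+05 rad/s.
Step 3 — f₀ = ω₀/(2π) = 2.62e+04 Hz.
Step 4 — Series Q: Q = ω₀L/R = 1.646e+05·0.0049/107 = 7.539.

(a) f₀ = 2.62e+04 Hz  (b) Q = 7.539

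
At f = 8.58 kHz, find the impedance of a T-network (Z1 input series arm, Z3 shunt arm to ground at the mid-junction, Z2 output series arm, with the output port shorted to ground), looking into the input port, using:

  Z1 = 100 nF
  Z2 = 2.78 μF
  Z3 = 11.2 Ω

Step 1 — Angular frequency: ω = 2π·f = 2π·8580 = 5.391e+04 rad/s.
Step 2 — Component impedances:
  Z1: Z = 1/(jωC) = -j/(ω·C) = 0 - j185.5 Ω
  Z2: Z = 1/(jωC) = -j/(ω·C) = 0 - j6.672 Ω
  Z3: Z = R = 11.2 Ω
Step 3 — With the output port shorted to ground, the output series arm Z2 runs from the junction to ground; the shunt arm Z3 also runs from the junction to ground. They appear in parallel: Z3 || Z2 = 2.934 - j4.925 Ω.
Step 4 — Series with input arm Z1: Z_in = Z1 + (Z3 || Z2) = 2.934 - j190.4 Ω = 190.4∠-89.1° Ω.

Z = 2.934 - j190.4 Ω = 190.4∠-89.1° Ω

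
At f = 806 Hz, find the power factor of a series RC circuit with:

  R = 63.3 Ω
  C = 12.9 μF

Step 1 — Angular frequency: ω = 2π·f = 2π·806 = 5064 rad/s.
Step 2 — Component impedances:
  R: Z = R = 63.3 Ω
  C: Z = 1/(jωC) = -j/(ω·C) = 0 - j15.31 Ω
Step 3 — Series combination: Z_total = R + C = 63.3 - j15.31 Ω = 65.12∠-13.6° Ω.
Step 4 — Power factor: PF = cos(φ) = Re(Z)/|Z| = 63.3/65.124 = 0.972.
Step 5 — Type: Im(Z) = -15.31 ⇒ leading (phase φ = -13.6°).

PF = 0.972 (leading, φ = -13.6°)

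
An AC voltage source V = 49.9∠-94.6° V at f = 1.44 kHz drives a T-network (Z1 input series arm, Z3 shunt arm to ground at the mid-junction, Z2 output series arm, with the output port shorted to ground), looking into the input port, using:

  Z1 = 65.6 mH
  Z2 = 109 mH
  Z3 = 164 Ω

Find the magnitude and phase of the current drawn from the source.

Step 1 — Angular frequency: ω = 2π·f = 2π·1440 = 9048 rad/s.
Step 2 — Component impedances:
  Z1: Z = jωL = j·9048·0.0656 = 0 + j593.5 Ω
  Z2: Z = jωL = j·9048·0.109 = 0 + j986.2 Ω
  Z3: Z = R = 164 Ω
Step 3 — With the output port shorted to ground, the output series arm Z2 runs from the junction to ground; the shunt arm Z3 also runs from the junction to ground. They appear in parallel: Z3 || Z2 = 159.6 + j26.54 Ω.
Step 4 — Series with input arm Z1: Z_in = Z1 + (Z3 || Z2) = 159.6 + j620.1 Ω = 640.3∠75.6° Ω.
Step 5 — Source phasor: V = 49.9∠-94.6° V = -4.002 - j49.74 V.
Step 6 — Ohm's law: I = V / Z_total = (-4.002 - j49.74) / (159.6 + j620.1) = -0.07679 - j0.01331 A.
Step 7 — Convert to polar: |I| = 0.07793 A, ∠I = -170.2°.

I = 0.07793∠-170.2° A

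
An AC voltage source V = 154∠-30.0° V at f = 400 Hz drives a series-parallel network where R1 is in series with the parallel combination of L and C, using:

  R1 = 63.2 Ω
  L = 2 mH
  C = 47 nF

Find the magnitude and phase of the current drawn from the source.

Step 1 — Angular frequency: ω = 2π·f = 2π·400 = 2513 rad/s.
Step 2 — Component impedances:
  R1: Z = R = 63.2 Ω
  L: Z = jωL = j·2513·0.002 = 0 + j5.027 Ω
  C: Z = 1/(jωC) = -j/(ω·C) = 0 - j8466 Ω
Step 3 — Parallel branch: L || C = 1/(1/L + 1/C) = 0 + j5.03 Ω.
Step 4 — Series with R1: Z_total = R1 + (L || C) = 63.2 + j5.03 Ω = 63.4∠4.6° Ω.
Step 5 — Source phasor: V = 154∠-30.0° V = 133.4 - j77 V.
Step 6 — Ohm's law: I = V / Z_total = (133.4 - j77) / (63.2 + j5.03) = 2.001 - j1.378 A.
Step 7 — Convert to polar: |I| = 2.429 A, ∠I = -34.6°.

I = 2.429∠-34.6° A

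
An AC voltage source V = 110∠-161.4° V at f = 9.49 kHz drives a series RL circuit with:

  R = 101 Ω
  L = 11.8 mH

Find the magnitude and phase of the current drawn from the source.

Step 1 — Angular frequency: ω = 2π·f = 2π·9490 = 5.963e+04 rad/s.
Step 2 — Component impedances:
  R: Z = R = 101 Ω
  L: Z = jωL = j·5.963e+04·0.0118 = 0 + j703.6 Ω
Step 3 — Series combination: Z_total = R + L = 101 + j703.6 Ω = 710.8∠81.8° Ω.
Step 4 — Source phasor: V = 110∠-161.4° V = -104.3 - j35.09 V.
Step 5 — Ohm's law: I = V / Z_total = (-104.3 - j35.09) / (101 + j703.6) = -0.0697 + j0.1382 A.
Step 6 — Convert to polar: |I| = 0.1548 A, ∠I = 116.8°.

I = 0.1548∠116.8° A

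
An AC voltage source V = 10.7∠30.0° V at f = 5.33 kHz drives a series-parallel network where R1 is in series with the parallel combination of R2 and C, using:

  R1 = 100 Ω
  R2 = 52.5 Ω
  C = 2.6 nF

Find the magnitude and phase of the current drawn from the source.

Step 1 — Angular frequency: ω = 2π·f = 2π·5330 = 3.349e+04 rad/s.
Step 2 — Component impedances:
  R1: Z = R = 100 Ω
  R2: Z = R = 52.5 Ω
  C: Z = 1/(jωC) = -j/(ω·C) = 0 - j1.148e+04 Ω
Step 3 — Parallel branch: R2 || C = 1/(1/R2 + 1/C) = 52.5 - j0.24 Ω.
Step 4 — Series with R1: Z_total = R1 + (R2 || C) = 152.5 - j0.24 Ω = 152.5∠-0.1° Ω.
Step 5 — Source phasor: V = 10.7∠30.0° V = 9.266 + j5.35 V.
Step 6 — Ohm's law: I = V / Z_total = (9.266 + j5.35) / (152.5 - j0.24) = 0.06071 + j0.03518 A.
Step 7 — Convert to polar: |I| = 0.07016 A, ∠I = 30.1°.

I = 0.07016∠30.1° A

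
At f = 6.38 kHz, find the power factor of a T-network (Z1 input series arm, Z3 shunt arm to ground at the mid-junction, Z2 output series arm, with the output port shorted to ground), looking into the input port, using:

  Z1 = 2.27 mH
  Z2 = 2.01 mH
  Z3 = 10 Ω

Step 1 — Angular frequency: ω = 2π·f = 2π·6380 = 4.009e+04 rad/s.
Step 2 — Component impedances:
  Z1: Z = jωL = j·4.009e+04·0.00227 = 0 + j91 Ω
  Z2: Z = jωL = j·4.009e+04·0.00201 = 0 + j80.57 Ω
  Z3: Z = R = 10 Ω
Step 3 — With the output port shorted to ground, the output series arm Z2 runs from the junction to ground; the shunt arm Z3 also runs from the junction to ground. They appear in parallel: Z3 || Z2 = 9.848 + j1.222 Ω.
Step 4 — Series with input arm Z1: Z_in = Z1 + (Z3 || Z2) = 9.848 + j92.22 Ω = 92.74∠83.9° Ω.
Step 5 — Power factor: PF = cos(φ) = Re(Z)/|Z| = 9.848/92.74 = 0.1062.
Step 6 — Type: Im(Z) = 92.22 ⇒ lagging (phase φ = 83.9°).

PF = 0.1062 (lagging, φ = 83.9°)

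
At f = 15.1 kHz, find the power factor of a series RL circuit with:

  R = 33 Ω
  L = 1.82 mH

Step 1 — Angular frequency: ω = 2π·f = 2π·1.51e+04 = 9.488e+04 rad/s.
Step 2 — Component impedances:
  R: Z = R = 33 Ω
  L: Z = jωL = j·9.488e+04·0.00182 = 0 + j172.7 Ω
Step 3 — Series combination: Z_total = R + L = 33 + j172.7 Ω = 175.8∠79.2° Ω.
Step 4 — Power factor: PF = cos(φ) = Re(Z)/|Z| = 33/175.8 = 0.1877.
Step 5 — Type: Im(Z) = 172.7 ⇒ lagging (phase φ = 79.2°).

PF = 0.1877 (lagging, φ = 79.2°)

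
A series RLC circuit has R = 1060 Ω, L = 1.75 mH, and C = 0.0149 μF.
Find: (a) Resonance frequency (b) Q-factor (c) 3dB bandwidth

Step 1 — Resonance: ω₀ = 1/√(LC) = 1/√(0.00175·1.49e-08) = 1.958e+05 rad/s.
Step 2 — f₀ = ω₀/(2π) = 3.117e+04 Hz.
Step 3 — Series Q: Q = ω₀L/R = 1.958e+05·0.00175/1060 = 0.3233.
Step 4 — Bandwidth: Δω = ω₀/Q = 6.057e+05 rad/s; BW = Δω/(2π) = 9.64e+04 Hz.

(a) f₀ = 3.117e+04 Hz  (b) Q = 0.3233  (c) BW = 9.64e+04 Hz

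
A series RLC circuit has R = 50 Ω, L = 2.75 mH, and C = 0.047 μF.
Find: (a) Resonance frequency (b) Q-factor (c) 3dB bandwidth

Step 1 — Resonance: ω₀ = 1/√(LC) = 1/√(0.00275·4.7e-08) = 8.796e+04 rad/s.
Step 2 — f₀ = ω₀/(2π) = 1.4e+04 Hz.
Step 3 — Series Q: Q = ω₀L/R = 8.796e+04·0.00275/50 = 4.838.
Step 4 — Bandwidth: Δω = ω₀/Q = 1.818e+04 rad/s; BW = Δω/(2π) = 2894 Hz.

(a) f₀ = 1.4e+04 Hz  (b) Q = 4.838  (c) BW = 2894 Hz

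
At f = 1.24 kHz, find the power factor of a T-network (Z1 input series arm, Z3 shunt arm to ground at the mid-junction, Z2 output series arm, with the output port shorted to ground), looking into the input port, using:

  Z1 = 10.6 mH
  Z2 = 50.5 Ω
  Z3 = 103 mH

Step 1 — Angular frequency: ω = 2π·f = 2π·1240 = 7791 rad/s.
Step 2 — Component impedances:
  Z1: Z = jωL = j·7791·0.0106 = 0 + j82.59 Ω
  Z2: Z = R = 50.5 Ω
  Z3: Z = jωL = j·7791·0.103 = 0 + j802.5 Ω
Step 3 — With the output port shorted to ground, the output series arm Z2 runs from the junction to ground; the shunt arm Z3 also runs from the junction to ground. They appear in parallel: Z3 || Z2 = 50.3 + j3.165 Ω.
Step 4 — Series with input arm Z1: Z_in = Z1 + (Z3 || Z2) = 50.3 + j85.75 Ω = 99.42∠59.6° Ω.
Step 5 — Power factor: PF = cos(φ) = Re(Z)/|Z| = 50.301/99.416 = 0.506.
Step 6 — Type: Im(Z) = 85.75 ⇒ lagging (phase φ = 59.6°).

PF = 0.506 (lagging, φ = 59.6°)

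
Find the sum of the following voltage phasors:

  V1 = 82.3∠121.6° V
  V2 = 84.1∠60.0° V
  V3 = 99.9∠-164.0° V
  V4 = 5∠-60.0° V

Step 1 — Convert each phasor to rectangular form:
  V1 = 82.3·(cos(121.6°) + j·sin(121.6°)) = -43.12 + j70.1 V
  V2 = 84.1·(cos(60.0°) + j·sin(60.0°)) = 42.05 + j72.83 V
  V3 = 99.9·(cos(-164.0°) + j·sin(-164.0°)) = -96.03 - j27.54 V
  V4 = 5·(cos(-60.0°) + j·sin(-60.0°)) = 2.5 - j4.33 V
Step 2 — Sum components: V_total = -94.6 + j111.1 V.
Step 3 — Convert to polar: |V_total| = 145.9 V, ∠V_total = 130.4°.

V_total = 145.9∠130.4° V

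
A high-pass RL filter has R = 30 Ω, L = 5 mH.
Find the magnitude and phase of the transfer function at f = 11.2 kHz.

Step 1 — Angular frequency: ω = 2π·1.12e+04 = 7.037e+04 rad/s.
Step 2 — Transfer function: H(jω) = jωL/(R + jωL).
Step 3 — Numerator jωL = j·351.9; denominator R + jωL = 30 + j351.9.
Step 4 — H = 0.9928 + j0.08465.
Step 5 — Magnitude: |H| = 0.9964 (-0.0 dB); phase: φ = 4.9°.

|H| = 0.9964 (-0.0 dB), φ = 4.9°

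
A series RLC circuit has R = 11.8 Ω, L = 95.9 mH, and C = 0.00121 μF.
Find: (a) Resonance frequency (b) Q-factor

Step 1 — Resonance condition Im(Z)=0 gives ω₀ = 1/√(LC).
Step 2 — ω₀ = 1/√(0.0959·1.21e-09) = 9.283e+04 rad/s.
Step 3 — f₀ = ω₀/(2π) = 1.477e+04 Hz.
Step 4 — Series Q: Q = ω₀L/R = 9.283e+04·0.0959/11.8 = 754.5.

(a) f₀ = 1.477e+04 Hz  (b) Q = 754.5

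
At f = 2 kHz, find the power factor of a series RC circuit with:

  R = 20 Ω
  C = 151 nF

Step 1 — Angular frequency: ω = 2π·f = 2π·2000 = 1.257e+04 rad/s.
Step 2 — Component impedances:
  R: Z = R = 20 Ω
  C: Z = 1/(jωC) = -j/(ω·C) = 0 - j527 Ω
Step 3 — Series combination: Z_total = R + C = 20 - j527 Ω = 527.4∠-87.8° Ω.
Step 4 — Power factor: PF = cos(φ) = Re(Z)/|Z| = 20/527.4 = 0.03792.
Step 5 — Type: Im(Z) = -527 ⇒ leading (phase φ = -87.8°).

PF = 0.03792 (leading, φ = -87.8°)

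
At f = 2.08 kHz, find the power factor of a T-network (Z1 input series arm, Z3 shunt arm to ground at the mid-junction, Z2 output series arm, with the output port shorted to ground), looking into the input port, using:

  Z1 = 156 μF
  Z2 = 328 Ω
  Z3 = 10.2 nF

Step 1 — Angular frequency: ω = 2π·f = 2π·2080 = 1.307e+04 rad/s.
Step 2 — Component impedances:
  Z1: Z = 1/(jωC) = -j/(ω·C) = 0 - j0.4905 Ω
  Z2: Z = R = 328 Ω
  Z3: Z = 1/(jωC) = -j/(ω·C) = 0 - j7502 Ω
Step 3 — With the output port shorted to ground, the output series arm Z2 runs from the junction to ground; the shunt arm Z3 also runs from the junction to ground. They appear in parallel: Z3 || Z2 = 327.4 - j14.31 Ω.
Step 4 — Series with input arm Z1: Z_in = Z1 + (Z3 || Z2) = 327.4 - j14.8 Ω = 327.7∠-2.6° Ω.
Step 5 — Power factor: PF = cos(φ) = Re(Z)/|Z| = 327.37/327.71 = 0.999.
Step 6 — Type: Im(Z) = -14.8 ⇒ leading (phase φ = -2.6°).

PF = 0.999 (leading, φ = -2.6°)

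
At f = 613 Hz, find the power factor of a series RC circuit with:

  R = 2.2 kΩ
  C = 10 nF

Step 1 — Angular frequency: ω = 2π·f = 2π·613 = 3852 rad/s.
Step 2 — Component impedances:
  R: Z = R = 2200 Ω
  C: Z = 1/(jωC) = -j/(ω·C) = 0 - j2.596e+04 Ω
Step 3 — Series combination: Z_total = R + C = 2200 - j2.596e+04 Ω = 2.606e+04∠-85.2° Ω.
Step 4 — Power factor: PF = cos(φ) = Re(Z)/|Z| = 2200/26056 = 0.08443.
Step 5 — Type: Im(Z) = -2.596e+04 ⇒ leading (phase φ = -85.2°).

PF = 0.08443 (leading, φ = -85.2°)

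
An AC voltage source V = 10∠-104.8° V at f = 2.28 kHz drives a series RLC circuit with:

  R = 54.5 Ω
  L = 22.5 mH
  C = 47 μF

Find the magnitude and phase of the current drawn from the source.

Step 1 — Angular frequency: ω = 2π·f = 2π·2280 = 1.433e+04 rad/s.
Step 2 — Component impedances:
  R: Z = R = 54.5 Ω
  L: Z = jωL = j·1.433e+04·0.0225 = 0 + j322.3 Ω
  C: Z = 1/(jωC) = -j/(ω·C) = 0 - j1.485 Ω
Step 3 — Series combination: Z_total = R + L + C = 54.5 + j320.8 Ω = 325.4∠80.4° Ω.
Step 4 — Source phasor: V = 10∠-104.8° V = -2.554 - j9.668 V.
Step 5 — Ohm's law: I = V / Z_total = (-2.554 - j9.668) / (54.5 + j320.8) = -0.0306 + j0.002763 A.
Step 6 — Convert to polar: |I| = 0.03073 A, ∠I = 174.8°.

I = 0.03073∠174.8° A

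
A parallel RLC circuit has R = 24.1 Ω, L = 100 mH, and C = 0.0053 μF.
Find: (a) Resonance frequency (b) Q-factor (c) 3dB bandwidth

Step 1 — Resonance: ω₀ = 1/√(LC) = 1/√(0.1·5.3e-09) = 4.344e+04 rad/s.
Step 2 — f₀ = ω₀/(2π) = 6913 Hz.
Step 3 — Parallel Q: Q = R/(ω₀L) = 24.1/(4.344e+04·0.1) = 0.005548.
Step 4 — Bandwidth: Δω = ω₀/Q = 7.829e+06 rad/s; BW = Δω/(2π) = 1.246e+06 Hz.

(a) f₀ = 6913 Hz  (b) Q = 0.005548  (c) BW = 1.246e+06 Hz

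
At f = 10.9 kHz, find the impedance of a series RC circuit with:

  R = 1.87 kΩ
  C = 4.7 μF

Step 1 — Angular frequency: ω = 2π·f = 2π·1.09e+04 = 6.849e+04 rad/s.
Step 2 — Component impedances:
  R: Z = R = 1870 Ω
  C: Z = 1/(jωC) = -j/(ω·C) = 0 - j3.107 Ω
Step 3 — Series combination: Z_total = R + C = 1870 - j3.107 Ω = 1870∠-0.1° Ω.

Z = 1870 - j3.107 Ω = 1870∠-0.1° Ω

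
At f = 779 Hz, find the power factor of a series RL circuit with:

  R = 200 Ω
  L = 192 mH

Step 1 — Angular frequency: ω = 2π·f = 2π·779 = 4895 rad/s.
Step 2 — Component impedances:
  R: Z = R = 200 Ω
  L: Z = jωL = j·4895·0.192 = 0 + j939.8 Ω
Step 3 — Series combination: Z_total = R + L = 200 + j939.8 Ω = 960.8∠78.0° Ω.
Step 4 — Power factor: PF = cos(φ) = Re(Z)/|Z| = 200/960.8 = 0.2082.
Step 5 — Type: Im(Z) = 939.8 ⇒ lagging (phase φ = 78.0°).

PF = 0.2082 (lagging, φ = 78.0°)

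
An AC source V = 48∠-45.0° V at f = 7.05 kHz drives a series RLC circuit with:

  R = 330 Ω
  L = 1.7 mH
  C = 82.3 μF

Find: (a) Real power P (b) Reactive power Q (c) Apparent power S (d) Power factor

Step 1 — Angular frequency: ω = 2π·f = 2π·7050 = 4.43e+04 rad/s.
Step 2 — Component impedances:
  R: Z = R = 330 Ω
  L: Z = jωL = j·4.43e+04·0.0017 = 0 + j75.3 Ω
  C: Z = 1/(jωC) = -j/(ω·C) = 0 - j0.2743 Ω
Step 3 — Series combination: Z_total = R + L + C = 330 + j75.03 Ω = 338.4∠12.8° Ω.
Step 4 — Source phasor: V = 48∠-45.0° V = 33.94 - j33.94 V.
Step 5 — Current: I = V / Z = 0.07556 - j0.12 A = 0.1418∠-57.8° A.
Step 6 — Complex power: S = V·I* = 6.639 + j1.509 VA.
Step 7 — Real power: P = Re(S) = 6.639 W.
Step 8 — Reactive power: Q = Im(S) = 1.509 VAR.
Step 9 — Apparent power: |S| = 6.808 VA.
Step 10 — Power factor: PF = P/|S| = 0.9751 (lagging).

(a) P = 6.639 W  (b) Q = 1.509 VAR  (c) S = 6.808 VA  (d) PF = 0.9751 (lagging)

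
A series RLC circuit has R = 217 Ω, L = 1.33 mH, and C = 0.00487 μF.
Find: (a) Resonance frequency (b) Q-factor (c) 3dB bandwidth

Step 1 — Resonance: ω₀ = 1/√(LC) = 1/√(0.00133·4.87e-09) = 3.929e+05 rad/s.
Step 2 — f₀ = ω₀/(2π) = 6.254e+04 Hz.
Step 3 — Series Q: Q = ω₀L/R = 3.929e+05·0.00133/217 = 2.408.
Step 4 — Bandwidth: Δω = ω₀/Q = 1.632e+05 rad/s; BW = Δω/(2π) = 2.597e+04 Hz.

(a) f₀ = 6.254e+04 Hz  (b) Q = 2.408  (c) BW = 2.597e+04 Hz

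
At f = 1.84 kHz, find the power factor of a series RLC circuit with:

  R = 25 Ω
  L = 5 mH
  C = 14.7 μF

Step 1 — Angular frequency: ω = 2π·f = 2π·1840 = 1.156e+04 rad/s.
Step 2 — Component impedances:
  R: Z = R = 25 Ω
  L: Z = jωL = j·1.156e+04·0.005 = 0 + j57.81 Ω
  C: Z = 1/(jωC) = -j/(ω·C) = 0 - j5.884 Ω
Step 3 — Series combination: Z_total = R + L + C = 25 + j51.92 Ω = 57.63∠64.3° Ω.
Step 4 — Power factor: PF = cos(φ) = Re(Z)/|Z| = 25/57.63 = 0.4338.
Step 5 — Type: Im(Z) = 51.92 ⇒ lagging (phase φ = 64.3°).

PF = 0.4338 (lagging, φ = 64.3°)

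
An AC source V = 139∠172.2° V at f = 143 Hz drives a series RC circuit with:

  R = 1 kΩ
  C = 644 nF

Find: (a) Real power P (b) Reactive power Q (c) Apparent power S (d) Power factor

Step 1 — Angular frequency: ω = 2π·f = 2π·143 = 898.5 rad/s.
Step 2 — Component impedances:
  R: Z = R = 1000 Ω
  C: Z = 1/(jωC) = -j/(ω·C) = 0 - j1728 Ω
Step 3 — Series combination: Z_total = R + C = 1000 - j1728 Ω = 1997∠-59.9° Ω.
Step 4 — Source phasor: V = 139∠172.2° V = -137.7 + j18.86 V.
Step 5 — Current: I = V / Z = -0.04272 - j0.05497 A = 0.06962∠-127.9° A.
Step 6 — Complex power: S = V·I* = 4.846 - j8.375 VA.
Step 7 — Real power: P = Re(S) = 4.846 W.
Step 8 — Reactive power: Q = Im(S) = -8.375 VAR.
Step 9 — Apparent power: |S| = 9.677 VA.
Step 10 — Power factor: PF = P/|S| = 0.5008 (leading).

(a) P = 4.846 W  (b) Q = -8.375 VAR  (c) S = 9.677 VA  (d) PF = 0.5008 (leading)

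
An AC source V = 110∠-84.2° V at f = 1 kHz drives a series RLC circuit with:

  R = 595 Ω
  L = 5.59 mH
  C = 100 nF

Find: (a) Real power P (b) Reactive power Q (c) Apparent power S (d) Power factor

Step 1 — Angular frequency: ω = 2π·f = 2π·1000 = 6283 rad/s.
Step 2 — Component impedances:
  R: Z = R = 595 Ω
  L: Z = jωL = j·6283·0.00559 = 0 + j35.12 Ω
  C: Z = 1/(jωC) = -j/(ω·C) = 0 - j1592 Ω
Step 3 — Series combination: Z_total = R + L + C = 595 - j1556 Ω = 1666∠-69.1° Ω.
Step 4 — Source phasor: V = 110∠-84.2° V = 11.12 - j109.4 V.
Step 5 — Current: I = V / Z = 0.06373 - j0.01722 A = 0.06602∠-15.1° A.
Step 6 — Complex power: S = V·I* = 2.593 - j6.783 VA.
Step 7 — Real power: P = Re(S) = 2.593 W.
Step 8 — Reactive power: Q = Im(S) = -6.783 VAR.
Step 9 — Apparent power: |S| = 7.262 VA.
Step 10 — Power factor: PF = P/|S| = 0.3571 (leading).

(a) P = 2.593 W  (b) Q = -6.783 VAR  (c) S = 7.262 VA  (d) PF = 0.3571 (leading)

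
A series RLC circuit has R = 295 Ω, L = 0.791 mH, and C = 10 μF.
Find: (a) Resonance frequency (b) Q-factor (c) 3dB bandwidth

Step 1 — Resonance condition Im(Z)=0 gives ω₀ = 1/√(LC).
Step 2 — ω₀ = 1/√(0.000791·1e-05) = 1.124e+04 rad/s.
Step 3 — f₀ = ω₀/(2π) = 1790 Hz.
Step 4 — Series Q: Q = ω₀L/R = 1.124e+04·0.000791/295 = 0.03015.
Step 5 — 3dB bandwidth: Δω = ω₀/Q = 3.729e+05 rad/s; BW = Δω/(2π) = 5.936e+04 Hz.

(a) f₀ = 1790 Hz  (b) Q = 0.03015  (c) BW = 5.936e+04 Hz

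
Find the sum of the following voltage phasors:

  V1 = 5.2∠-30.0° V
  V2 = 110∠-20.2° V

Step 1 — Convert each phasor to rectangular form:
  V1 = 5.2·(cos(-30.0°) + j·sin(-30.0°)) = 4.503 - j2.6 V
  V2 = 110·(cos(-20.2°) + j·sin(-20.2°)) = 103.2 - j37.98 V
Step 2 — Sum components: V_total = 107.7 - j40.58 V.
Step 3 — Convert to polar: |V_total| = 115.1 V, ∠V_total = -20.6°.

V_total = 115.1∠-20.6° V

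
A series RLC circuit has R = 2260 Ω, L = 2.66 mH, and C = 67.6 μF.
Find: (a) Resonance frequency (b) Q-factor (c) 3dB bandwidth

Step 1 — Resonance condition Im(Z)=0 gives ω₀ = 1/√(LC).
Step 2 — ω₀ = 1/√(0.00266·6.76e-05) = 2358 rad/s.
Step 3 — f₀ = ω₀/(2π) = 375.3 Hz.
Step 4 — Series Q: Q = ω₀L/R = 2358·0.00266/2260 = 0.002776.
Step 5 — 3dB bandwidth: Δω = ω₀/Q = 8.496e+05 rad/s; BW = Δω/(2π) = 1.352e+05 Hz.

(a) f₀ = 375.3 Hz  (b) Q = 0.002776  (c) BW = 1.352e+05 Hz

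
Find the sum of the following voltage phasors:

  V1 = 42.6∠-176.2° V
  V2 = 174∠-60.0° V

Step 1 — Convert each phasor to rectangular form:
  V1 = 42.6·(cos(-176.2°) + j·sin(-176.2°)) = -42.51 - j2.823 V
  V2 = 174·(cos(-60.0°) + j·sin(-60.0°)) = 87 - j150.7 V
Step 2 — Sum components: V_total = 44.49 - j153.5 V.
Step 3 — Convert to polar: |V_total| = 159.8 V, ∠V_total = -73.8°.

V_total = 159.8∠-73.8° V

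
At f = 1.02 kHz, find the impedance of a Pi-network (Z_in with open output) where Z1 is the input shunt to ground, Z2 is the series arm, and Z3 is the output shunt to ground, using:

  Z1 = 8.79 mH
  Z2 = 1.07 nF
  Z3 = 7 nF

Step 1 — Angular frequency: ω = 2π·f = 2π·1020 = 6409 rad/s.
Step 2 — Component impedances:
  Z1: Z = jωL = j·6409·0.00879 = 0 + j56.33 Ω
  Z2: Z = 1/(jωC) = -j/(ω·C) = 0 - j1.458e+05 Ω
  Z3: Z = 1/(jωC) = -j/(ω·C) = 0 - j2.229e+04 Ω
Step 3 — With open output, the series arm Z2 and the output shunt Z3 appear in series to ground: Z2 + Z3 = 0 - j1.681e+05 Ω.
Step 4 — Parallel with input shunt Z1: Z_in = Z1 || (Z2 + Z3) = 0 + j56.35 Ω = 56.35∠90.0° Ω.

Z = 0 + j56.35 Ω = 56.35∠90.0° Ω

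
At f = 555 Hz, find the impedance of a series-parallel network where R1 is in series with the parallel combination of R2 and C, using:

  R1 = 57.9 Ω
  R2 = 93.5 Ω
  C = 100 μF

Step 1 — Angular frequency: ω = 2π·f = 2π·555 = 3487 rad/s.
Step 2 — Component impedances:
  R1: Z = R = 57.9 Ω
  R2: Z = R = 93.5 Ω
  C: Z = 1/(jωC) = -j/(ω·C) = 0 - j2.868 Ω
Step 3 — Parallel branch: R2 || C = 1/(1/R2 + 1/C) = 0.08787 - j2.865 Ω.
Step 4 — Series with R1: Z_total = R1 + (R2 || C) = 57.99 - j2.865 Ω = 58.06∠-2.8° Ω.

Z = 57.99 - j2.865 Ω = 58.06∠-2.8° Ω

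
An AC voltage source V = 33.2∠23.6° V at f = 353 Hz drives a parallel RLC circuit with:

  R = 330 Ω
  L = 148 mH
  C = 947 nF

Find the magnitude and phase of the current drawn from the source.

Step 1 — Angular frequency: ω = 2π·f = 2π·353 = 2218 rad/s.
Step 2 — Component impedances:
  R: Z = R = 330 Ω
  L: Z = jωL = j·2218·0.148 = 0 + j328.3 Ω
  C: Z = 1/(jωC) = -j/(ω·C) = 0 - j476.1 Ω
Step 3 — Parallel combination: 1/Z_total = 1/R + 1/L + 1/C; Z_total = 300.7 + j93.87 Ω = 315∠17.3° Ω.
Step 4 — Source phasor: V = 33.2∠23.6° V = 30.42 + j13.29 V.
Step 5 — Ohm's law: I = V / Z_total = (30.42 + j13.29) / (300.7 + j93.87) = 0.1048 + j0.0115 A.
Step 6 — Convert to polar: |I| = 0.1054 A, ∠I = 6.3°.

I = 0.1054∠6.3° A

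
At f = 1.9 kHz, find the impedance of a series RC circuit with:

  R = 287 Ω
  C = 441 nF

Step 1 — Angular frequency: ω = 2π·f = 2π·1900 = 1.194e+04 rad/s.
Step 2 — Component impedances:
  R: Z = R = 287 Ω
  C: Z = 1/(jωC) = -j/(ω·C) = 0 - j189.9 Ω
Step 3 — Series combination: Z_total = R + C = 287 - j189.9 Ω = 344.2∠-33.5° Ω.

Z = 287 - j189.9 Ω = 344.2∠-33.5° Ω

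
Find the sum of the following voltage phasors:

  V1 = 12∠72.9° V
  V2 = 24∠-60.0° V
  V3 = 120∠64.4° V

Step 1 — Convert each phasor to rectangular form:
  V1 = 12·(cos(72.9°) + j·sin(72.9°)) = 3.528 + j11.47 V
  V2 = 24·(cos(-60.0°) + j·sin(-60.0°)) = 12 - j20.78 V
  V3 = 120·(cos(64.4°) + j·sin(64.4°)) = 51.85 + j108.2 V
Step 2 — Sum components: V_total = 67.38 + j98.9 V.
Step 3 — Convert to polar: |V_total| = 119.7 V, ∠V_total = 55.7°.

V_total = 119.7∠55.7° V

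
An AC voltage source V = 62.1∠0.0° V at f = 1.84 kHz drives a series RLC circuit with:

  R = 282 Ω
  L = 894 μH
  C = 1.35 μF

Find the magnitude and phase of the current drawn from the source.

Step 1 — Angular frequency: ω = 2π·f = 2π·1840 = 1.156e+04 rad/s.
Step 2 — Component impedances:
  R: Z = R = 282 Ω
  L: Z = jωL = j·1.156e+04·0.000894 = 0 + j10.34 Ω
  C: Z = 1/(jωC) = -j/(ω·C) = 0 - j64.07 Ω
Step 3 — Series combination: Z_total = R + L + C = 282 - j53.74 Ω = 287.1∠-10.8° Ω.
Step 4 — Source phasor: V = 62.1∠0.0° V = 62.1 V.
Step 5 — Ohm's law: I = V / Z_total = (62.1) / (282 - j53.74) = 0.2125 + j0.04049 A.
Step 6 — Convert to polar: |I| = 0.2163 A, ∠I = 10.8°.

I = 0.2163∠10.8° A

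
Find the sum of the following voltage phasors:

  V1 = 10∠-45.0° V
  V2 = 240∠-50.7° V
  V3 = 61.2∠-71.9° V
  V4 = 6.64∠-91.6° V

Step 1 — Convert each phasor to rectangular form:
  V1 = 10·(cos(-45.0°) + j·sin(-45.0°)) = 7.071 - j7.071 V
  V2 = 240·(cos(-50.7°) + j·sin(-50.7°)) = 152 - j185.7 V
  V3 = 61.2·(cos(-71.9°) + j·sin(-71.9°)) = 19.01 - j58.17 V
  V4 = 6.64·(cos(-91.6°) + j·sin(-91.6°)) = -0.1854 - j6.637 V
Step 2 — Sum components: V_total = 177.9 - j257.6 V.
Step 3 — Convert to polar: |V_total| = 313.1 V, ∠V_total = -55.4°.

V_total = 313.1∠-55.4° V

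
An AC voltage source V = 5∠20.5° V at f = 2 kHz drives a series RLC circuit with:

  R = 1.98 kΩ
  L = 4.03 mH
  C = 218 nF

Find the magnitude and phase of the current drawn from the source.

Step 1 — Angular frequency: ω = 2π·f = 2π·2000 = 1.257e+04 rad/s.
Step 2 — Component impedances:
  R: Z = R = 1980 Ω
  L: Z = jωL = j·1.257e+04·0.00403 = 0 + j50.64 Ω
  C: Z = 1/(jωC) = -j/(ω·C) = 0 - j365 Ω
Step 3 — Series combination: Z_total = R + L + C = 1980 - j314.4 Ω = 2005∠-9.0° Ω.
Step 4 — Source phasor: V = 5∠20.5° V = 4.683 + j1.751 V.
Step 5 — Ohm's law: I = V / Z_total = (4.683 + j1.751) / (1980 - j314.4) = 0.00217 + j0.001229 A.
Step 6 — Convert to polar: |I| = 0.002494 A, ∠I = 29.5°.

I = 0.002494∠29.5° A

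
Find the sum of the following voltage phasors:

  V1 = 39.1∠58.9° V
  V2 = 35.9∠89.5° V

Step 1 — Convert each phasor to rectangular form:
  V1 = 39.1·(cos(58.9°) + j·sin(58.9°)) = 20.2 + j33.48 V
  V2 = 35.9·(cos(89.5°) + j·sin(89.5°)) = 0.3133 + j35.9 V
Step 2 — Sum components: V_total = 20.51 + j69.38 V.
Step 3 — Convert to polar: |V_total| = 72.35 V, ∠V_total = 73.5°.

V_total = 72.35∠73.5° V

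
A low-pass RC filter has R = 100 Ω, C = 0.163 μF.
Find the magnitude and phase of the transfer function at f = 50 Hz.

Step 1 — Angular frequency: ω = 2π·50 = 314.2 rad/s.
Step 2 — Transfer function: H(jω) = 1/(1 + jωRC).
Step 3 — Denominator: 1 + jωRC = 1 + j·314.2·100·1.63e-07 = 1 + j0.005121.
Step 4 — H = 1 - j0.005121.
Step 5 — Magnitude: |H| = 1 (-0.0 dB); phase: φ = -0.3°.

|H| = 1 (-0.0 dB), φ = -0.3°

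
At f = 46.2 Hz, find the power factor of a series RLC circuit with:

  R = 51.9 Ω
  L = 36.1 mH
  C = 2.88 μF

Step 1 — Angular frequency: ω = 2π·f = 2π·46.2 = 290.3 rad/s.
Step 2 — Component impedances:
  R: Z = R = 51.9 Ω
  L: Z = jωL = j·290.3·0.0361 = 0 + j10.48 Ω
  C: Z = 1/(jωC) = -j/(ω·C) = 0 - j1196 Ω
Step 3 — Series combination: Z_total = R + L + C = 51.9 - j1186 Ω = 1187∠-87.5° Ω.
Step 4 — Power factor: PF = cos(φ) = Re(Z)/|Z| = 51.9/1186.8 = 0.04373.
Step 5 — Type: Im(Z) = -1186 ⇒ leading (phase φ = -87.5°).

PF = 0.04373 (leading, φ = -87.5°)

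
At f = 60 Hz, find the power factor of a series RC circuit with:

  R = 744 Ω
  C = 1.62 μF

Step 1 — Angular frequency: ω = 2π·f = 2π·60 = 377 rad/s.
Step 2 — Component impedances:
  R: Z = R = 744 Ω
  C: Z = 1/(jωC) = -j/(ω·C) = 0 - j1637 Ω
Step 3 — Series combination: Z_total = R + C = 744 - j1637 Ω = 1799∠-65.6° Ω.
Step 4 — Power factor: PF = cos(φ) = Re(Z)/|Z| = 744/1798.5 = 0.4137.
Step 5 — Type: Im(Z) = -1637 ⇒ leading (phase φ = -65.6°).

PF = 0.4137 (leading, φ = -65.6°)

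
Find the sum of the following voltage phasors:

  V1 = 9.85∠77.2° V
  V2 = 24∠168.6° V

Step 1 — Convert each phasor to rectangular form:
  V1 = 9.85·(cos(77.2°) + j·sin(77.2°)) = 2.182 + j9.605 V
  V2 = 24·(cos(168.6°) + j·sin(168.6°)) = -23.53 + j4.744 V
Step 2 — Sum components: V_total = -21.34 + j14.35 V.
Step 3 — Convert to polar: |V_total| = 25.72 V, ∠V_total = 146.1°.

V_total = 25.72∠146.1° V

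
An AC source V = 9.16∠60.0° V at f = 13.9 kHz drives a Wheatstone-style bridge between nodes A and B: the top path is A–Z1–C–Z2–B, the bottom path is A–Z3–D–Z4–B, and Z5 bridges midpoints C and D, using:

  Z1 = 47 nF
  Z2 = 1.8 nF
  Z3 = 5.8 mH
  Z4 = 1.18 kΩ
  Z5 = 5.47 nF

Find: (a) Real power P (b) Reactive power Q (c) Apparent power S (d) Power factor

Step 1 — Angular frequency: ω = 2π·f = 2π·1.39e+04 = 8.734e+04 rad/s.
Step 2 — Component impedances:
  Z1: Z = 1/(jωC) = -j/(ω·C) = 0 - j243.6 Ω
  Z2: Z = 1/(jωC) = -j/(ω·C) = 0 - j6361 Ω
  Z3: Z = jωL = j·8.734e+04·0.0058 = 0 + j506.6 Ω
  Z4: Z = R = 1180 Ω
  Z5: Z = 1/(jωC) = -j/(ω·C) = 0 - j2093 Ω
Step 3 — Bridge requires nodal analysis (the Z5 bridge couples midpoints C and D, so the two paths cannot be reduced to a simple series/parallel combination). Setting node B to ground and injecting 1 A at node A, the 3-node admittance system at A, C, D solves to V_A = Z_AB = 1365 + j436.4 Ω = 1433∠17.7° Ω.
Step 4 — Source phasor: V = 9.16∠60.0° V = 4.58 + j7.933 V.
Step 5 — Current: I = V / Z = 0.004731 + j0.0043 A = 0.006393∠42.3° A.
Step 6 — Complex power: S = V·I* = 0.05578 + j0.01784 VA.
Step 7 — Real power: P = Re(S) = 0.05578 W.
Step 8 — Reactive power: Q = Im(S) = 0.01784 VAR.
Step 9 — Apparent power: |S| = 0.05856 VA.
Step 10 — Power factor: PF = P/|S| = 0.9525 (lagging).

(a) P = 0.05578 W  (b) Q = 0.01784 VAR  (c) S = 0.05856 VA  (d) PF = 0.9525 (lagging)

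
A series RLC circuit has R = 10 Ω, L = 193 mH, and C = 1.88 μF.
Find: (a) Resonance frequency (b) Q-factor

Step 1 — Resonance condition Im(Z)=0 gives ω₀ = 1/√(LC).
Step 2 — ω₀ = 1/√(0.193·1.88e-06) = 1660 rad/s.
Step 3 — f₀ = ω₀/(2π) = 264.2 Hz.
Step 4 — Series Q: Q = ω₀L/R = 1660·0.193/10 = 32.04.

(a) f₀ = 264.2 Hz  (b) Q = 32.04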